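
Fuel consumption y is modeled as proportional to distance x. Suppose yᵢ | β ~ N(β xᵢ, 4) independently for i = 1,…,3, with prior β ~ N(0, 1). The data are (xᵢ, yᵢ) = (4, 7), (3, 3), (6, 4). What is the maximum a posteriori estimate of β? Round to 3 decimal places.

β̂_MAP = 0.938

log p(β | y) = −Σ(yᵢ − βxᵢ)²/(2·4) − β²/(2·1) + const.
Setting the derivative to zero: Σxᵢ(yᵢ − βxᵢ)/4 − β/1 = 0, so β = Σxᵢyᵢ / (Σxᵢ² + σ²/τ²).
Σxᵢyᵢ = 4·7 + 3·3 + 6·4 = 61; Σxᵢ² = 61; σ²/τ² = 4.
β̂_MAP = 61 / (61 + 4) = 61/65 ≈ 0.938.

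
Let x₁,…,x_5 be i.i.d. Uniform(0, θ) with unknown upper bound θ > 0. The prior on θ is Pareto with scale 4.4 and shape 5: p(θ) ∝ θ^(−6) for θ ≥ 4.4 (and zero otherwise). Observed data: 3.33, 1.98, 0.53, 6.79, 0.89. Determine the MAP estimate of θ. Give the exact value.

The Uniform(0, θ) likelihood is θ^(−n) for θ ≥ max(xᵢ), zero otherwise. Here max(xᵢ) = 6.79.
Posterior ∝ θ^(−6) · θ^(−5) = θ^(−11) on θ ≥ max(4.4, 6.79) = 6.79.
This density is strictly decreasing in θ, so the posterior mode lies at the lower boundary of the support.

θ̂_MAP = 6.79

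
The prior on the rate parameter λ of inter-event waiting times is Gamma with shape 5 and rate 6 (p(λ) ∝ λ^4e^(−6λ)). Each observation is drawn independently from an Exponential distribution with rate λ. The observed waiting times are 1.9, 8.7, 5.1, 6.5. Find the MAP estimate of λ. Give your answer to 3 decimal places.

λ̂_MAP = 0.284

The Exponential(rate=λ) likelihood is ∝ λ^n e^(−λΣtᵢ). Here n = 4 and Σtᵢ = 1.9 + 8.7 + 5.1 + 6.5 = 22.2.
Posterior ∝ λ^4e^(−6λ) · λ^4e^(−22.2λ) = λ^8e^(−28.2λ), i.e. Gamma(9, 28.2).
Mode = (a−1)/b = 8/28.2 ≈ 0.284.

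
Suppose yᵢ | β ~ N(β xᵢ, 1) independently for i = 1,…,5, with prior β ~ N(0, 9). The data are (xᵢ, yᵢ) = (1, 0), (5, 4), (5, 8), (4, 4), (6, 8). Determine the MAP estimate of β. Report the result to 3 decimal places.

log p(β | y) = −Σ(yᵢ − βxᵢ)²/(2·1) − β²/(2·9) + const.
Setting the derivative to zero: Σxᵢ(yᵢ − βxᵢ)/1 − β/9 = 0, so β = Σxᵢyᵢ / (Σxᵢ² + σ²/τ²).
Σxᵢyᵢ = 1·0 + 5·4 + 5·8 + 4·4 + 6·8 = 124; Σxᵢ² = 103; σ²/τ² = 1/9.
β̂_MAP = 124 / (103 + 1/9) = 124/(928/9) = 279/232 ≈ 1.203.

β̂_MAP = 1.203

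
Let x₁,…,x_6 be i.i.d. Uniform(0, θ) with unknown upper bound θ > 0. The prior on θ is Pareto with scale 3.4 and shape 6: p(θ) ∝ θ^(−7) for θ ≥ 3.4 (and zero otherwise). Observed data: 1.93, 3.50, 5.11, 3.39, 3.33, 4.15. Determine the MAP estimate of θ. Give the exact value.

The Uniform(0, θ) likelihood is θ^(−n) for θ ≥ max(xᵢ), zero otherwise. Here max(xᵢ) = 5.11.
Posterior ∝ θ^(−7) · θ^(−6) = θ^(−13) on θ ≥ max(3.4, 5.11) = 5.11.
This density is strictly decreasing in θ, so the posterior mode lies at the lower boundary of the support.

θ̂_MAP = 5.11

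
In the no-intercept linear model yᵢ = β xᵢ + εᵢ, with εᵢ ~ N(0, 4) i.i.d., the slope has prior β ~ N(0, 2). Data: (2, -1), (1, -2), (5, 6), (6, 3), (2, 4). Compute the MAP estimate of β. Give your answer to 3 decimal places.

log p(β | y) = −Σ(yᵢ − βxᵢ)²/(2·4) − β²/(2·2) + const.
Setting the derivative to zero: Σxᵢ(yᵢ − βxᵢ)/4 − β/2 = 0, so β = Σxᵢyᵢ / (Σxᵢ² + σ²/τ²).
Σxᵢyᵢ = 2·(-1) + 1·(-2) + 5·6 + 6·3 + 2·4 = 52; Σxᵢ² = 70; σ²/τ² = 2.
β̂_MAP = 52 / (70 + 2) = 52/72 ≈ 0.722.

β̂_MAP = 0.722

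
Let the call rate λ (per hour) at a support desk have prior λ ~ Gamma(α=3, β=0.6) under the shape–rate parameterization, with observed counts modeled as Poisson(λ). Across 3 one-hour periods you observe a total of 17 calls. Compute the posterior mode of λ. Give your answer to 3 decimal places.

Σxᵢ = 17, n = 3.
Posterior ∝ λ^2e^(−0.6λ) · λ^17e^(−3λ) = λ^19e^(−3.6λ), i.e. Gamma(shape=20, rate=3.6).
The mode of a Gamma(a, b) with a ≥ 1 (shape–rate) is (a−1)/b = 19/3.6 ≈ 5.278.

λ̂_MAP = 5.278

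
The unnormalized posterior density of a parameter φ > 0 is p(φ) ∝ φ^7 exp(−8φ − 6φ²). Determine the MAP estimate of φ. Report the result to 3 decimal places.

ℓ'(φ) = 7/φ − 8 − 12φ. Setting this to zero and multiplying by φ: 12φ² + 8φ − 7 = 0.
φ = (−8 + √(8² + 4·12·7)) / (2·12) = (−8 + √400) / 24 = (−8 + 20)/24 = 1/2.
ℓ''(φ) = −7/φ² − 12 < 0, confirming a maximum.

φ̂_MAP = 0.500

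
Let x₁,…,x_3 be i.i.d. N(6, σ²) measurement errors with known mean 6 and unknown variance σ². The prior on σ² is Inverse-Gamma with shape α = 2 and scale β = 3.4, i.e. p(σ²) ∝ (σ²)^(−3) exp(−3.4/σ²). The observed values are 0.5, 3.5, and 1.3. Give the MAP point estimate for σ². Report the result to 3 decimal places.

σ̂²_MAP = 7.266

Sum of squared deviations about the known mean: SS = (0.5−6)² + (3.5−6)² + (1.3−6)² = 58.59.
The Normal likelihood contributes (σ²)^(−n/2) exp(−SS/(2σ²)), so the posterior is Inverse-Gamma(α + n/2, β + SS/2) = Inverse-Gamma(3.5, 32.695).
The mode of Inverse-Gamma(a, b) is b/(a+1) = 32.695/4.5 ≈ 7.266.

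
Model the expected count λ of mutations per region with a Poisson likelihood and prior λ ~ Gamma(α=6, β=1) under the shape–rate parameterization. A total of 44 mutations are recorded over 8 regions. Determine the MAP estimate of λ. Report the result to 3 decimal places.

Σxᵢ = 44, n = 8.
Posterior ∝ λ^5e^(−1λ) · λ^44e^(−8λ) = λ^49e^(−9λ), i.e. Gamma(shape=50, rate=9).
The mode of a Gamma(a, b) with a ≥ 1 (shape–rate) is (a−1)/b = 49/9 ≈ 5.444.

λ̂_MAP = 5.444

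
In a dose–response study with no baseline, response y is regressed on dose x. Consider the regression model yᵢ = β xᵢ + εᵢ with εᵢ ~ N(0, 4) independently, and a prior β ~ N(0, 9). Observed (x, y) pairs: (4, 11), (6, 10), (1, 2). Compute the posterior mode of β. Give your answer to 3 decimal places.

log p(β | y) = −Σ(yᵢ − βxᵢ)²/(2·4) − β²/(2·9) + const.
Setting the derivative to zero: Σxᵢ(yᵢ − βxᵢ)/4 − β/9 = 0, so β = Σxᵢyᵢ / (Σxᵢ² + σ²/τ²).
Σxᵢyᵢ = 4·11 + 6·10 + 1·2 = 106; Σxᵢ² = 53; σ²/τ² = 4/9.
β̂_MAP = 106 / (53 + 4/9) = 106/(481/9) = 954/481 ≈ 1.983.

β̂_MAP = 1.983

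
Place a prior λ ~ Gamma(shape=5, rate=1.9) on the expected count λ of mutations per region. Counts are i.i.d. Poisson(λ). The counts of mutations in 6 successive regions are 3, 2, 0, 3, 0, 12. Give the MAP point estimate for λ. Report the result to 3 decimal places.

Σxᵢ = 3+2+0+3+0+12 = 20, with n = 6.
Posterior ∝ λ^4e^(−1.9λ) · λ^20e^(−6λ) = λ^24e^(−7.9λ), i.e. Gamma(shape=25, rate=7.9).
The mode of a Gamma(a, b) with a ≥ 1 (shape–rate) is (a−1)/b = 24/7.9 ≈ 3.038.

λ̂_MAP = 3.038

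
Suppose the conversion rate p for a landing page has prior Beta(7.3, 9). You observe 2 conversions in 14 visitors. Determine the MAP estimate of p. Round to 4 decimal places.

p̂_MAP = 0.2933

Prior: Beta(7.3, 9).
Data: 2 successes in 14 trials. The binomial likelihood contributes p^2(1−p)^12, so the posterior is Beta(7.3+2, 9+12) = Beta(9.3, 21).
For Beta(a, b) with a, b > 1 the mode is (a−1)/(a+b−2) = 8.3/28.3 ≈ 0.2933.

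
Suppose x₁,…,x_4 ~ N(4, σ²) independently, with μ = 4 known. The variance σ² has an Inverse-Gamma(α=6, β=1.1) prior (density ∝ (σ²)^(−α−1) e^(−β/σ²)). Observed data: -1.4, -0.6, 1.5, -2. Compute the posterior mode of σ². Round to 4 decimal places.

σ̂²_MAP = 5.2650

Sum of squared deviations about the known mean: SS = (-1.4−4)² + (-0.6−4)² + (1.5−4)² + (-2−4)² = 92.57.
The Normal likelihood contributes (σ²)^(−n/2) exp(−SS/(2σ²)), so the posterior is Inverse-Gamma(α + n/2, β + SS/2) = Inverse-Gamma(8, 47.385).
The mode of Inverse-Gamma(a, b) is b/(a+1) = 47.385/9 ≈ 5.2650.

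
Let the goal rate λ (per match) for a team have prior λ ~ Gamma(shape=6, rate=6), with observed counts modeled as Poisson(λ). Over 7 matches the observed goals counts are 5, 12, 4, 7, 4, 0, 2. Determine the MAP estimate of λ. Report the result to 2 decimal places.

Σxᵢ = 5+12+4+7+4+0+2 = 34, with n = 7.
Posterior ∝ λ^5e^(−6λ) · λ^34e^(−7λ) = λ^39e^(−13λ), i.e. Gamma(shape=40, rate=13).
The mode of a Gamma(a, b) with a ≥ 1 (shape–rate) is (a−1)/b = 39/13 ≈ 3.00.

λ̂_MAP = 3.00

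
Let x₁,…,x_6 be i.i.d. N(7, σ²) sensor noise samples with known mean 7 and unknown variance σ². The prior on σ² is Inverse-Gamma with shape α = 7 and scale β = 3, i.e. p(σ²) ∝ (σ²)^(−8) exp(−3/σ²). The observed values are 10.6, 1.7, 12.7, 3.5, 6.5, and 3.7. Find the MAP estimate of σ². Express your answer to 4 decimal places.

σ̂²_MAP = 4.6786

Sum of squared deviations about the known mean: SS = (10.6−7)² + (1.7−7)² + (12.7−7)² + (3.5−7)² + (6.5−7)² + (3.7−7)² = 96.93.
The Normal likelihood contributes (σ²)^(−n/2) exp(−SS/(2σ²)), so the posterior is Inverse-Gamma(α + n/2, β + SS/2) = Inverse-Gamma(10, 51.465).
The mode of Inverse-Gamma(a, b) is b/(a+1) = 51.465/11 ≈ 4.6786.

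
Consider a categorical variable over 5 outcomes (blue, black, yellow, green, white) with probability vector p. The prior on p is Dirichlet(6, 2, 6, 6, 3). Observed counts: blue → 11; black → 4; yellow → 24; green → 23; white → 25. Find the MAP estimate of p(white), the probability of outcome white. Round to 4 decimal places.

The posterior is Dirichlet(αᵢ + nᵢ) = Dirichlet(17, 6, 30, 29, 28).
For a Dirichlet(a₁,…,a_K) with all aᵢ > 1, the mode has j-th component (aⱼ − 1)/(Σaᵢ − K).
Here Σaᵢ = 110 and K = 5, so p(white) = (28 − 1)/(110 − 5) = 27/105 ≈ 0.2571.

MAP estimate of p(white) = 0.2571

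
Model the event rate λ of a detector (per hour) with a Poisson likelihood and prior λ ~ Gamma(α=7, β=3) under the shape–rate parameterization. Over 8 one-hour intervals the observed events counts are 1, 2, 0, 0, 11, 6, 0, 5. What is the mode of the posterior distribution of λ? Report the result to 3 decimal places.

Σxᵢ = 1+2+0+0+11+6+0+5 = 25, with n = 8.
Posterior ∝ λ^6e^(−3λ) · λ^25e^(−8λ) = λ^31e^(−11λ), i.e. Gamma(shape=32, rate=11).
The mode of a Gamma(a, b) with a ≥ 1 (shape–rate) is (a−1)/b = 31/11 ≈ 2.818.

λ̂_MAP = 2.818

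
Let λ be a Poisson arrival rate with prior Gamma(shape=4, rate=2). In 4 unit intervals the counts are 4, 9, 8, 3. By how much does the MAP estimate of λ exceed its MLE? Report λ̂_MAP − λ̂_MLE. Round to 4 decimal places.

MAP − MLE = -1.5000

Σxᵢ = 24. Posterior is Gamma(28, 6); MAP = (28−1)/6 = 27/6 ≈ 4.50000.
MLE = x̄ = 24/4 ≈ 6.00000.
Difference = 27/6 − 24/4 = -3/2 ≈ -1.5000.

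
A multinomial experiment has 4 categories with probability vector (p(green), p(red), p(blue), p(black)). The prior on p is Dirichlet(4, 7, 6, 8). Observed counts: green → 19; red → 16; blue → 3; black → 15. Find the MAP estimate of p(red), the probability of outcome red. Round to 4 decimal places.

The posterior is Dirichlet(αᵢ + nᵢ) = Dirichlet(23, 23, 9, 23).
For a Dirichlet(a₁,…,a_K) with all aᵢ > 1, the mode has j-th component (aⱼ − 1)/(Σaᵢ − K).
Here Σaᵢ = 78 and K = 4, so p(red) = (23 − 1)/(78 − 4) = 22/74 ≈ 0.2973.

MAP estimate of p(red) = 0.2973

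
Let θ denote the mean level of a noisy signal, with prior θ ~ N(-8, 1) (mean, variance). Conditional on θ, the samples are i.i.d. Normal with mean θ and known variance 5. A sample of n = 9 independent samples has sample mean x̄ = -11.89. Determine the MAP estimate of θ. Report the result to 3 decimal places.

n = 9, x̄ = -11.89.
For a Normal prior and Normal likelihood with known variance, the posterior is Normal; its mode equals its mean, the precision-weighted average.
Prior precision 1/σ₀² = 1/1 = 1; data precision n/σ² = 9/5 = 1.8.
θ̂ = (1·(-8) + 1.8·(-11.89)) / (1 + 1.8) = (-29.402)/2.8 = -14701/1400 ≈ -10.501.

θ̂_MAP = -10.501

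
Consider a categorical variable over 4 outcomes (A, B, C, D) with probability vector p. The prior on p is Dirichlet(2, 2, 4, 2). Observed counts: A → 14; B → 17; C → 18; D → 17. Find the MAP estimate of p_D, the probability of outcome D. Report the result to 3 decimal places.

The posterior is Dirichlet(αᵢ + nᵢ) = Dirichlet(16, 19, 22, 19).
For a Dirichlet(a₁,…,a_K) with all aᵢ > 1, the mode has j-th component (aⱼ − 1)/(Σaᵢ − K).
Here Σaᵢ = 76 and K = 4, so p_D = (19 − 1)/(76 − 4) = 18/72 ≈ 0.250.

MAP estimate of p_D = 0.250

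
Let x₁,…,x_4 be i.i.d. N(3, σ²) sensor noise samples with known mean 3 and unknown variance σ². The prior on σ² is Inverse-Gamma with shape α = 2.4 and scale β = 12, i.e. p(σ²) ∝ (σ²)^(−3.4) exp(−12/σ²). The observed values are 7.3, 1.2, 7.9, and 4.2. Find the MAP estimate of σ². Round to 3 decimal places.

Sum of squared deviations about the known mean: SS = (7.3−3)² + (1.2−3)² + (7.9−3)² + (4.2−3)² = 47.18.
The Normal likelihood contributes (σ²)^(−n/2) exp(−SS/(2σ²)), so the posterior is Inverse-Gamma(α + n/2, β + SS/2) = Inverse-Gamma(4.4, 35.59).
The mode of Inverse-Gamma(a, b) is b/(a+1) = 35.59/5.4 ≈ 6.591.

σ̂²_MAP = 6.591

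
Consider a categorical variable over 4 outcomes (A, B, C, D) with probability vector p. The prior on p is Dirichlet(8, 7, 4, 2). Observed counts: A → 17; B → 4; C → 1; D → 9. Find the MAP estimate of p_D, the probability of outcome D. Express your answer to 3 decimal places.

MAP estimate of p_D = 0.208

The posterior is Dirichlet(αᵢ + nᵢ) = Dirichlet(25, 11, 5, 11).
For a Dirichlet(a₁,…,a_K) with all aᵢ > 1, the mode has j-th component (aⱼ − 1)/(Σaᵢ − K).
Here Σaᵢ = 52 and K = 4, so p_D = (11 − 1)/(52 − 4) = 10/48 ≈ 0.208.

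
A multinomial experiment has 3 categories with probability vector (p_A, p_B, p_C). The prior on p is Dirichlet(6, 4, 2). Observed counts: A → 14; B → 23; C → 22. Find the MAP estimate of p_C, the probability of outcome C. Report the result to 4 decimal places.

MAP estimate of p_C = 0.3382

The posterior is Dirichlet(αᵢ + nᵢ) = Dirichlet(20, 27, 24).
For a Dirichlet(a₁,…,a_K) with all aᵢ > 1, the mode has j-th component (aⱼ − 1)/(Σaᵢ − K).
Here Σaᵢ = 71 and K = 3, so p_C = (24 − 1)/(71 − 3) = 23/68 ≈ 0.3382.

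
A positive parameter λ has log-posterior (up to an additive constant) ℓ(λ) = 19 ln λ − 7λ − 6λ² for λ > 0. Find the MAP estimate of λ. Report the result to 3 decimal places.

ℓ'(λ) = 19/λ − 7 − 12λ. Setting this to zero and multiplying by λ: 12λ² + 7λ − 19 = 0.
λ = (−7 + √(7² + 4·12·19)) / (2·12) = (−7 + √961) / 24 = (−7 + 31)/24 = 1.
ℓ''(λ) = −19/λ² − 12 < 0, confirming a maximum.

λ̂_MAP = 1.000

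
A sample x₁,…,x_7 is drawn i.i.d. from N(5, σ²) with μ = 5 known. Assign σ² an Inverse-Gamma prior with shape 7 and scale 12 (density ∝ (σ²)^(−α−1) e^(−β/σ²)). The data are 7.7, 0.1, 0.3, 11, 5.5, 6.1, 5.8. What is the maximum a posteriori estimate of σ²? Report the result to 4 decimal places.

σ̂²_MAP = 5.0213

Sum of squared deviations about the known mean: SS = (7.7−5)² + (0.1−5)² + (0.3−5)² + (11−5)² + (5.5−5)² + (6.1−5)² + (5.8−5)² = 91.49.
The Normal likelihood contributes (σ²)^(−n/2) exp(−SS/(2σ²)), so the posterior is Inverse-Gamma(α + n/2, β + SS/2) = Inverse-Gamma(10.5, 57.745).
The mode of Inverse-Gamma(a, b) is b/(a+1) = 57.745/11.5 ≈ 5.0213.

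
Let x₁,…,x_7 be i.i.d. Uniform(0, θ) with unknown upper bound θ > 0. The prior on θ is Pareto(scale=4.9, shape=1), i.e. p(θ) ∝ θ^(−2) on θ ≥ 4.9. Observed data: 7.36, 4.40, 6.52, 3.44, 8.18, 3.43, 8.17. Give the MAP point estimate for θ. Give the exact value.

θ̂_MAP = 8.18

The Uniform(0, θ) likelihood is θ^(−n) for θ ≥ max(xᵢ), zero otherwise. Here max(xᵢ) = 8.18.
Posterior ∝ θ^(−2) · θ^(−7) = θ^(−9) on θ ≥ max(4.9, 8.18) = 8.18.
This density is strictly decreasing in θ, so the posterior mode lies at the lower boundary of the support.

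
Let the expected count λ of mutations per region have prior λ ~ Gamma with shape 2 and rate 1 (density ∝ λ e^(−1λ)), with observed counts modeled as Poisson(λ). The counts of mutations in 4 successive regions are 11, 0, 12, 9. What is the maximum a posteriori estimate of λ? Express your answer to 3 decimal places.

λ̂_MAP = 6.600

Σxᵢ = 11+0+12+9 = 32, with n = 4.
Posterior ∝ λe^(−1λ) · λ^32e^(−4λ) = λ^33e^(−5λ), i.e. Gamma(shape=34, rate=5).
The mode of a Gamma(a, b) with a ≥ 1 (shape–rate) is (a−1)/b = 33/5 ≈ 6.600.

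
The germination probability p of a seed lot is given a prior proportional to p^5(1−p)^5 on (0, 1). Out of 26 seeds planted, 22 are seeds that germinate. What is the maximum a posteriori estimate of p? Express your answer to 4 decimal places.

The prior density ∝ p^5(1−p)^5 is the kernel of Beta(6, 6).
Data: 22 successes in 26 trials. The binomial likelihood contributes p^22(1−p)^4, so the posterior is Beta(6+22, 6+4) = Beta(28, 10).
For Beta(a, b) with a, b > 1 the mode is (a−1)/(a+b−2) = 27/36 ≈ 0.7500.

p̂_MAP = 0.7500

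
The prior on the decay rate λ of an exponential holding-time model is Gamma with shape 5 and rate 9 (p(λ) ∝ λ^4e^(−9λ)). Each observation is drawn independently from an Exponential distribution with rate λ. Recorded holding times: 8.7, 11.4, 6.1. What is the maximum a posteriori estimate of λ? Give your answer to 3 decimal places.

The Exponential(rate=λ) likelihood is ∝ λ^n e^(−λΣtᵢ). Here n = 3 and Σtᵢ = 8.7 + 11.4 + 6.1 = 26.2.
Posterior ∝ λ^4e^(−9λ) · λ^3e^(−26.2λ) = λ^7e^(−35.2λ), i.e. Gamma(8, 35.2).
Mode = (a−1)/b = 7/35.2 ≈ 0.199.

λ̂_MAP = 0.199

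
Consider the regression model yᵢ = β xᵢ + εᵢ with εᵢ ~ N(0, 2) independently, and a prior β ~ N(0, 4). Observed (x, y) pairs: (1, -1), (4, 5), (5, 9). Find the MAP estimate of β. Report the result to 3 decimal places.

log p(β | y) = −Σ(yᵢ − βxᵢ)²/(2·2) − β²/(2·4) + const.
Setting the derivative to zero: Σxᵢ(yᵢ − βxᵢ)/2 − β/4 = 0, so β = Σxᵢyᵢ / (Σxᵢ² + σ²/τ²).
Σxᵢyᵢ = 1·(-1) + 4·5 + 5·9 = 64; Σxᵢ² = 42; σ²/τ² = 0.5.
β̂_MAP = 64 / (42 + 0.5) = 64/42.5 ≈ 1.506.

β̂_MAP = 1.506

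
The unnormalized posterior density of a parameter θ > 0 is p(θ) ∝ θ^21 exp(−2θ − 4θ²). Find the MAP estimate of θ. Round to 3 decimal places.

θ̂_MAP = 1.500

ℓ'(θ) = 21/θ − 2 − 8θ. Setting this to zero and multiplying by θ: 8θ² + 2θ − 21 = 0.
θ = (−2 + √(2² + 4·8·21)) / (2·8) = (−2 + √676) / 16 = (−2 + 26)/16 = 3/2.
ℓ''(θ) = −21/θ² − 8 < 0, confirming a maximum.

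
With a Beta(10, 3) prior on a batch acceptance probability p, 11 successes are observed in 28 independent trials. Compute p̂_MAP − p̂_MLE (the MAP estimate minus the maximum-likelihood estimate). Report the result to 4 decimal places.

Posterior is Beta(21, 20); MAP = (21−1)/(41−2) = 20/39 ≈ 0.51282.
MLE ignores the prior: p̂_MLE = k/n = 11/28 ≈ 0.39286.
Difference = 20/39 − 11/28 = 131/1092 ≈ 0.1200.

MAP − MLE = 0.1200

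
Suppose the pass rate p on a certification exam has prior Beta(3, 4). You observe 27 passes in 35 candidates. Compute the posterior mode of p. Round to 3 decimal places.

Prior: Beta(3, 4).
Data: 27 successes in 35 trials. The binomial likelihood contributes p^27(1−p)^8, so the posterior is Beta(3+27, 4+8) = Beta(30, 12).
For Beta(a, b) with a, b > 1 the mode is (a−1)/(a+b−2) = 29/40 ≈ 0.725.

p̂_MAP = 0.725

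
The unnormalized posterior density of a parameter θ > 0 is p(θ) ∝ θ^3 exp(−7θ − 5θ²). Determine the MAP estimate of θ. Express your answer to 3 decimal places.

ℓ'(θ) = 3/θ − 7 − 10θ. Setting this to zero and multiplying by θ: 10θ² + 7θ − 3 = 0.
θ = (−7 + √(7² + 4·10·3)) / (2·10) = (−7 + √169) / 20 = (−7 + 13)/20 = 3/10.
ℓ''(θ) = −3/θ² − 10 < 0, confirming a maximum.

θ̂_MAP = 0.300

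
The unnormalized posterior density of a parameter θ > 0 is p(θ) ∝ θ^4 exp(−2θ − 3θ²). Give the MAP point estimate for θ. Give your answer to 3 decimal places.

ℓ'(θ) = 4/θ − 2 − 6θ. Setting this to zero and multiplying by θ: 6θ² + 2θ − 4 = 0.
θ = (−2 + √(2² + 4·6·4)) / (2·6) = (−2 + √100) / 12 = (−2 + 10)/12 = 2/3.
ℓ''(θ) = −4/θ² − 6 < 0, confirming a maximum.

θ̂_MAP = 0.667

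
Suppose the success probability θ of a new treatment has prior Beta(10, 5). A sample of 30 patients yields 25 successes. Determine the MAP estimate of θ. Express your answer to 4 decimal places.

θ̂_MAP = 0.7907

Prior: Beta(10, 5).
Data: 25 successes in 30 trials. The binomial likelihood contributes θ^25(1−θ)^5, so the posterior is Beta(10+25, 5+5) = Beta(35, 10).
For Beta(a, b) with a, b > 1 the mode is (a−1)/(a+b−2) = 34/43 ≈ 0.7907.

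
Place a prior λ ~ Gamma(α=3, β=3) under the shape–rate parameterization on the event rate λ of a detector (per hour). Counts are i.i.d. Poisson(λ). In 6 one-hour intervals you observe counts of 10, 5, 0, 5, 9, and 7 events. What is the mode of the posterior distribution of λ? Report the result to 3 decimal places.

λ̂_MAP = 4.222

Σxᵢ = 10+5+0+5+9+7 = 36, with n = 6.
Posterior ∝ λ^2e^(−3λ) · λ^36e^(−6λ) = λ^38e^(−9λ), i.e. Gamma(shape=39, rate=9).
The mode of a Gamma(a, b) with a ≥ 1 (shape–rate) is (a−1)/b = 38/9 ≈ 4.222.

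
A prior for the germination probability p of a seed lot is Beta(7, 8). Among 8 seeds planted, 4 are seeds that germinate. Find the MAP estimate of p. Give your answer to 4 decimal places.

p̂_MAP = 0.4762

Prior: Beta(7, 8).
Data: 4 successes in 8 trials. The binomial likelihood contributes p^4(1−p)^4, so the posterior is Beta(7+4, 8+4) = Beta(11, 12).
For Beta(a, b) with a, b > 1 the mode is (a−1)/(a+b−2) = 10/21 ≈ 0.4762.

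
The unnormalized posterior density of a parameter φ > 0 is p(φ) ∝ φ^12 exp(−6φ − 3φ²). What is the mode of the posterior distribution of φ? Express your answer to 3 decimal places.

φ̂_MAP = 1.000

ℓ'(φ) = 12/φ − 6 − 6φ. Setting this to zero and multiplying by φ: 6φ² + 6φ − 12 = 0.
φ = (−6 + √(6² + 4·6·12)) / (2·6) = (−6 + √324) / 12 = (−6 + 18)/12 = 1.
ℓ''(φ) = −12/φ² − 6 < 0, confirming a maximum.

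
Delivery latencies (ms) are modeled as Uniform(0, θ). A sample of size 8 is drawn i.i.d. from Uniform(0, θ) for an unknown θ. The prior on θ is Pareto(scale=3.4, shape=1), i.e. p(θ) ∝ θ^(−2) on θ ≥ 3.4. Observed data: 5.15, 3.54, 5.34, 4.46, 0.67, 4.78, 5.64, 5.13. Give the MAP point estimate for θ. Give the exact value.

The Uniform(0, θ) likelihood is θ^(−n) for θ ≥ max(xᵢ), zero otherwise. Here max(xᵢ) = 5.64.
Posterior ∝ θ^(−2) · θ^(−8) = θ^(−10) on θ ≥ max(3.4, 5.64) = 5.64.
This density is strictly decreasing in θ, so the posterior mode lies at the lower boundary of the support.

θ̂_MAP = 5.64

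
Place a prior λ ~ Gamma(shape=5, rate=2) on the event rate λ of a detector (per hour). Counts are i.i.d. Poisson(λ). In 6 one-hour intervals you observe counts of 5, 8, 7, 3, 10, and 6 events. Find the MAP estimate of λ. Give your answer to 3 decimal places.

λ̂_MAP = 5.375

Σxᵢ = 5+8+7+3+10+6 = 39, with n = 6.
Posterior ∝ λ^4e^(−2λ) · λ^39e^(−6λ) = λ^43e^(−8λ), i.e. Gamma(shape=44, rate=8).
The mode of a Gamma(a, b) with a ≥ 1 (shape–rate) is (a−1)/b = 43/8 ≈ 5.375.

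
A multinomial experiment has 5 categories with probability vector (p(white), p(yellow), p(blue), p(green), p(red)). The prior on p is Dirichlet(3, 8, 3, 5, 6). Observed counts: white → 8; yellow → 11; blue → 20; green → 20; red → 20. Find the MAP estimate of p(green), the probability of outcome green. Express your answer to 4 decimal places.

The posterior is Dirichlet(αᵢ + nᵢ) = Dirichlet(11, 19, 23, 25, 26).
For a Dirichlet(a₁,…,a_K) with all aᵢ > 1, the mode has j-th component (aⱼ − 1)/(Σaᵢ − K).
Here Σaᵢ = 104 and K = 5, so p(green) = (25 − 1)/(104 − 5) = 24/99 ≈ 0.2424.

MAP estimate of p(green) = 0.2424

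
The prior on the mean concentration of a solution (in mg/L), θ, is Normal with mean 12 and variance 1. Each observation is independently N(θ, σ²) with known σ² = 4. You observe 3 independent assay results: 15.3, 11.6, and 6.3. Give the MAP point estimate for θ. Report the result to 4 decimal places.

θ̂_MAP = 11.6000

n = 3; x̄ = (15.3 + 11.6 + 6.3)/3 = 33.2/3 = 166/15 ≈ 11.0667.
For a Normal prior and Normal likelihood with known variance, the posterior is Normal; its mode equals its mean, the precision-weighted average.
Prior precision 1/σ₀² = 1/1 = 1; data precision n/σ² = 3/4 = 0.75.
θ̂ = (1·12 + 0.75·(166/15)) / (1 + 0.75) = 20.3/1.75 = 11.6000.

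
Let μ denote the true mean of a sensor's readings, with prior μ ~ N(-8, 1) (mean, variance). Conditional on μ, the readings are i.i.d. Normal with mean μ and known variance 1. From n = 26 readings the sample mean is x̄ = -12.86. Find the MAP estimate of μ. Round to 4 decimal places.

n = 26, x̄ = -12.86.
For a Normal prior and Normal likelihood with known variance, the posterior is Normal; its mode equals its mean, the precision-weighted average.
Prior precision 1/σ₀² = 1/1 = 1; data precision n/σ² = 26/1 = 26.
μ̂ = (1·(-8) + 26·(-12.86)) / (1 + 26) = (-342.36)/27 = -12.6800.

μ̂_MAP = -12.6800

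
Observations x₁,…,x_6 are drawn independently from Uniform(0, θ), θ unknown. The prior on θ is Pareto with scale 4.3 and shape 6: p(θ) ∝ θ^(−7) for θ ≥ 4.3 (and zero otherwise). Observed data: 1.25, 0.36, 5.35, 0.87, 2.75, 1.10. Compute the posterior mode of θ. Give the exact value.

The Uniform(0, θ) likelihood is θ^(−n) for θ ≥ max(xᵢ), zero otherwise. Here max(xᵢ) = 5.35.
Posterior ∝ θ^(−7) · θ^(−6) = θ^(−13) on θ ≥ max(4.3, 5.35) = 5.35.
This density is strictly decreasing in θ, so the posterior mode lies at the lower boundary of the support.

θ̂_MAP = 5.35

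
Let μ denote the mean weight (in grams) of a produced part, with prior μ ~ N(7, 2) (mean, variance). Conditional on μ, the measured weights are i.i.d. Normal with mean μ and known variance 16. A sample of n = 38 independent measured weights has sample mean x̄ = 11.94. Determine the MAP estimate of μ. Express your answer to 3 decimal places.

n = 38, x̄ = 11.94.
For a Normal prior and Normal likelihood with known variance, the posterior is Normal; its mode equals its mean, the precision-weighted average.
Prior precision 1/σ₀² = 1/2 = 0.5; data precision n/σ² = 38/16 = 2.375.
μ̂ = (0.5·7 + 2.375·11.94) / (0.5 + 2.375) = 31.8575/2.875 = 12743/1150 ≈ 11.081.

μ̂_MAP = 11.081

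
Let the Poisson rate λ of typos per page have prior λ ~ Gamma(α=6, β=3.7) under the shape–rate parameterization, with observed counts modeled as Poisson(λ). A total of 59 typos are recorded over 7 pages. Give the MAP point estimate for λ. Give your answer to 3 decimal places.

Σxᵢ = 59, n = 7.
Posterior ∝ λ^5e^(−3.7λ) · λ^59e^(−7λ) = λ^64e^(−10.7λ), i.e. Gamma(shape=65, rate=10.7).
The mode of a Gamma(a, b) with a ≥ 1 (shape–rate) is (a−1)/b = 64/10.7 ≈ 5.981.

λ̂_MAP = 5.981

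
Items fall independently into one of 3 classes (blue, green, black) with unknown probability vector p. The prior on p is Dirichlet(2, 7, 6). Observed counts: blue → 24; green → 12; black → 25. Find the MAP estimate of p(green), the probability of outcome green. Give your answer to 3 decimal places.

MAP estimate of p(green) = 0.247

The posterior is Dirichlet(αᵢ + nᵢ) = Dirichlet(26, 19, 31).
For a Dirichlet(a₁,…,a_K) with all aᵢ > 1, the mode has j-th component (aⱼ − 1)/(Σaᵢ − K).
Here Σaᵢ = 76 and K = 3, so p(green) = (19 − 1)/(76 − 3) = 18/73 ≈ 0.247.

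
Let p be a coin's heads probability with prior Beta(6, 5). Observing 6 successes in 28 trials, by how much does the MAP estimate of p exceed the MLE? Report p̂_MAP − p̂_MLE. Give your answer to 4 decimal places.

Posterior is Beta(12, 27); MAP = (12−1)/(39−2) = 11/37 ≈ 0.29730.
MLE ignores the prior: p̂_MLE = k/n = 6/28 ≈ 0.21429.
Difference = 11/37 − 6/28 = 43/518 ≈ 0.0830.

MAP − MLE = 0.0830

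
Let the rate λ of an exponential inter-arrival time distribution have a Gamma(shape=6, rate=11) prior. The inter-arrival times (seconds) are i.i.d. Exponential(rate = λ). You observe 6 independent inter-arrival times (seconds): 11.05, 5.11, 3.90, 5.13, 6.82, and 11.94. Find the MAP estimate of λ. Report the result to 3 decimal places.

λ̂_MAP = 0.200

The Exponential(rate=λ) likelihood is ∝ λ^n e^(−λΣtᵢ). Here n = 6 and Σtᵢ = 11.05 + 5.11 + 3.90 + 5.13 + 6.82 + 11.94 = 43.95.
Posterior ∝ λ^5e^(−11λ) · λ^6e^(−43.95λ) = λ^11e^(−54.95λ), i.e. Gamma(12, 54.95).
Mode = (a−1)/b = 11/54.95 ≈ 0.200.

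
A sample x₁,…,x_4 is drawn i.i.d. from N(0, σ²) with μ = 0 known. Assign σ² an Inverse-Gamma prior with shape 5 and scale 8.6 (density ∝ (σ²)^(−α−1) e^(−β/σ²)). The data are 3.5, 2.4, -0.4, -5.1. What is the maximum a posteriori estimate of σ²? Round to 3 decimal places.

σ̂²_MAP = 3.836

Sum of squared deviations about the known mean: SS = (3.5−0)² + (2.4−0)² + (-0.4−0)² + (-5.1−0)² = 44.18.
The Normal likelihood contributes (σ²)^(−n/2) exp(−SS/(2σ²)), so the posterior is Inverse-Gamma(α + n/2, β + SS/2) = Inverse-Gamma(7, 30.69).
The mode of Inverse-Gamma(a, b) is b/(a+1) = 30.69/8 ≈ 3.836.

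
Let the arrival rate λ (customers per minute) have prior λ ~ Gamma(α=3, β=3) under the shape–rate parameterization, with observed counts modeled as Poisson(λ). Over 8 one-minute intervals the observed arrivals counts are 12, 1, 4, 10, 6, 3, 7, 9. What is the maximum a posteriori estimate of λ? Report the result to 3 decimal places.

Σxᵢ = 12+1+4+10+6+3+7+9 = 52, with n = 8.
Posterior ∝ λ^2e^(−3λ) · λ^52e^(−8λ) = λ^54e^(−11λ), i.e. Gamma(shape=55, rate=11).
The mode of a Gamma(a, b) with a ≥ 1 (shape–rate) is (a−1)/b = 54/11 ≈ 4.909.

λ̂_MAP = 4.909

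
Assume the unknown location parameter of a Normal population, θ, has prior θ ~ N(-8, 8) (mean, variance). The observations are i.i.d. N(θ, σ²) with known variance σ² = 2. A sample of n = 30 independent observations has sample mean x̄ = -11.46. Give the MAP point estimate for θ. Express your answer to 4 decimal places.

n = 30, x̄ = -11.46.
For a Normal prior and Normal likelihood with known variance, the posterior is Normal; its mode equals its mean, the precision-weighted average.
Prior precision 1/σ₀² = 1/8 = 0.125; data precision n/σ² = 30/2 = 15.
θ̂ = (0.125·(-8) + 15·(-11.46)) / (0.125 + 15) = (-172.9)/15.125 = -6916/605 ≈ -11.4314.

θ̂_MAP = -11.4314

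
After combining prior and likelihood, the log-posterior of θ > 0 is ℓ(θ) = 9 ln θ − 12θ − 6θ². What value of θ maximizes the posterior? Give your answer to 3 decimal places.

θ̂_MAP = 0.500

ℓ'(θ) = 9/θ − 12 − 12θ. Setting this to zero and multiplying by θ: 12θ² + 12θ − 9 = 0.
θ = (−12 + √(12² + 4·12·9)) / (2·12) = (−12 + √576) / 24 = (−12 + 24)/24 = 1/2.
ℓ''(θ) = −9/θ² − 12 < 0, confirming a maximum.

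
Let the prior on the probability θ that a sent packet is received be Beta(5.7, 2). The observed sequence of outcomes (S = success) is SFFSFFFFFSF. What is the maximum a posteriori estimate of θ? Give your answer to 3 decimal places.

θ̂_MAP = 0.461

Prior: Beta(5.7, 2).
Data: 3 successes in 11 trials (from the sequence). The binomial likelihood contributes θ^3(1−θ)^8, so the posterior is Beta(5.7+3, 2+8) = Beta(8.7, 10).
For Beta(a, b) with a, b > 1 the mode is (a−1)/(a+b−2) = 7.7/16.7 ≈ 0.461.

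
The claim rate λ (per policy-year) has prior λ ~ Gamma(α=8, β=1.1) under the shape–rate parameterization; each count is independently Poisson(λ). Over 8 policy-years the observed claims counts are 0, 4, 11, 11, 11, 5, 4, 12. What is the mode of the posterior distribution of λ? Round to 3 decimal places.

Σxᵢ = 0+4+11+11+11+5+4+12 = 58, with n = 8.
Posterior ∝ λ^7e^(−1.1λ) · λ^58e^(−8λ) = λ^65e^(−9.1λ), i.e. Gamma(shape=66, rate=9.1).
The mode of a Gamma(a, b) with a ≥ 1 (shape–rate) is (a−1)/b = 65/9.1 ≈ 7.143.

λ̂_MAP = 7.143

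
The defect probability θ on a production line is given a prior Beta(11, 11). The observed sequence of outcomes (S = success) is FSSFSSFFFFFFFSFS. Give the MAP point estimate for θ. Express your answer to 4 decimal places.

θ̂_MAP = 0.4444

Prior: Beta(11, 11).
Data: 6 successes in 16 trials (from the sequence). The binomial likelihood contributes θ^6(1−θ)^10, so the posterior is Beta(11+6, 11+10) = Beta(17, 21).
For Beta(a, b) with a, b > 1 the mode is (a−1)/(a+b−2) = 16/36 ≈ 0.4444.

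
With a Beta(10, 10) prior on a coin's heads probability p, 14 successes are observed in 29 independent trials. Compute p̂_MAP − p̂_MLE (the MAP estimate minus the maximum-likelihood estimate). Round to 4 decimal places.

Posterior is Beta(24, 25); MAP = (24−1)/(49−2) = 23/47 ≈ 0.48936.
MLE ignores the prior: p̂_MLE = k/n = 14/29 ≈ 0.48276.
Difference = 23/47 − 14/29 = 9/1363 ≈ 0.0066.

MAP − MLE = 0.0066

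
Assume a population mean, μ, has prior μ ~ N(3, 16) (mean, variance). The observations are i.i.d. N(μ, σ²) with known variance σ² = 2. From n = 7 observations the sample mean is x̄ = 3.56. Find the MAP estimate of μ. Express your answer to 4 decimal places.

μ̂_MAP = 3.5502

n = 7, x̄ = 3.56.
For a Normal prior and Normal likelihood with known variance, the posterior is Normal; its mode equals its mean, the precision-weighted average.
Prior precision 1/σ₀² = 1/16 = 0.0625; data precision n/σ² = 7/2 = 3.5.
μ̂ = (0.0625·3 + 3.5·3.56) / (0.0625 + 3.5) = 12.6475/3.5625 = 5059/1425 ≈ 3.5502.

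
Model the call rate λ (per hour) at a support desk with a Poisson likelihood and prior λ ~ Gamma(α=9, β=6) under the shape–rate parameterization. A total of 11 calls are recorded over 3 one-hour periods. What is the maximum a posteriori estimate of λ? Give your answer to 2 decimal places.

λ̂_MAP = 2.11

Σxᵢ = 11, n = 3.
Posterior ∝ λ^8e^(−6λ) · λ^11e^(−3λ) = λ^19e^(−9λ), i.e. Gamma(shape=20, rate=9).
The mode of a Gamma(a, b) with a ≥ 1 (shape–rate) is (a−1)/b = 19/9 ≈ 2.11.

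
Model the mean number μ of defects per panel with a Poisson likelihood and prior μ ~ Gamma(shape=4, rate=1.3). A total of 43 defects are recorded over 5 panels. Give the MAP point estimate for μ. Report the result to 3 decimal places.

Σxᵢ = 43, n = 5.
Posterior ∝ μ^3e^(−1.3μ) · μ^43e^(−5μ) = μ^46e^(−6.3μ), i.e. Gamma(shape=47, rate=6.3).
The mode of a Gamma(a, b) with a ≥ 1 (shape–rate) is (a−1)/b = 46/6.3 ≈ 7.302.

μ̂_MAP = 7.302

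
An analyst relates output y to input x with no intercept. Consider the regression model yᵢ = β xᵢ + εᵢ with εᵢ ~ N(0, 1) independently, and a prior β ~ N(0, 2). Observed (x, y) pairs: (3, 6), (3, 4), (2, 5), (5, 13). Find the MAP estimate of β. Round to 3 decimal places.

log p(β | y) = −Σ(yᵢ − βxᵢ)²/(2·1) − β²/(2·2) + const.
Setting the derivative to zero: Σxᵢ(yᵢ − βxᵢ)/1 − β/2 = 0, so β = Σxᵢyᵢ / (Σxᵢ² + σ²/τ²).
Σxᵢyᵢ = 3·6 + 3·4 + 2·5 + 5·13 = 105; Σxᵢ² = 47; σ²/τ² = 0.5.
β̂_MAP = 105 / (47 + 0.5) = 105/47.5 ≈ 2.211.

β̂_MAP = 2.211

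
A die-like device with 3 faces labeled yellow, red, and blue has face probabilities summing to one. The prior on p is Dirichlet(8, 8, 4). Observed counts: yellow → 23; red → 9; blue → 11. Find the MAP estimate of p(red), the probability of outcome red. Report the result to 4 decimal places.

The posterior is Dirichlet(αᵢ + nᵢ) = Dirichlet(31, 17, 15).
For a Dirichlet(a₁,…,a_K) with all aᵢ > 1, the mode has j-th component (aⱼ − 1)/(Σaᵢ − K).
Here Σaᵢ = 63 and K = 3, so p(red) = (17 − 1)/(63 − 3) = 16/60 ≈ 0.2667.

MAP estimate of p(red) = 0.2667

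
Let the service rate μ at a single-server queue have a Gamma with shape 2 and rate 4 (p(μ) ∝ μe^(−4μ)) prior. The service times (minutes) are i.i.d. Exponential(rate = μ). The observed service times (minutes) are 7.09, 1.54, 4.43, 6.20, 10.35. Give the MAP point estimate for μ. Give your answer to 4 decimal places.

The Exponential(rate=μ) likelihood is ∝ μ^n e^(−μΣtᵢ). Here n = 5 and Σtᵢ = 7.09 + 1.54 + 4.43 + 6.20 + 10.35 = 29.61.
Posterior ∝ μe^(−4μ) · μ^5e^(−29.61μ) = μ^6e^(−33.61μ), i.e. Gamma(7, 33.61).
Mode = (a−1)/b = 6/33.61 ≈ 0.1785.

μ̂_MAP = 0.1785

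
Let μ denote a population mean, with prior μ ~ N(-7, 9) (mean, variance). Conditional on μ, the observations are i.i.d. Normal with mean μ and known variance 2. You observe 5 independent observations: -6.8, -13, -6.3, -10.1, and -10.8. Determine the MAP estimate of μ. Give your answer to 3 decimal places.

μ̂_MAP = -9.298

n = 5; x̄ = ((-6.8) + (-13) + (-6.3) + (-10.1) + (-10.8))/5 = -47/5 = -9.4.
For a Normal prior and Normal likelihood with known variance, the posterior is Normal; its mode equals its mean, the precision-weighted average.
Prior precision 1/σ₀² = 1/9; data precision n/σ² = 5/2 = 2.5.
μ̂ = ((1/9)·(-7) + 2.5·(-9.4)) / (1/9 + 2.5) = (-437/18)/(47/18) = -437/47 ≈ -9.298.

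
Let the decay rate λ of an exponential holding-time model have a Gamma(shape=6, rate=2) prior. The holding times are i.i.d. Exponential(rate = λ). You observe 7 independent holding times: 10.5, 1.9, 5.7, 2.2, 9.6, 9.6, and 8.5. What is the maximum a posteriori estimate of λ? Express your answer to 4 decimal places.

The Exponential(rate=λ) likelihood is ∝ λ^n e^(−λΣtᵢ). Here n = 7 and Σtᵢ = 10.5 + 1.9 + 5.7 + 2.2 + 9.6 + 9.6 + 8.5 = 48.
Posterior ∝ λ^5e^(−2λ) · λ^7e^(−48λ) = λ^12e^(−50λ), i.e. Gamma(13, 50).
Mode = (a−1)/b = 12/50 ≈ 0.2400.

λ̂_MAP = 0.2400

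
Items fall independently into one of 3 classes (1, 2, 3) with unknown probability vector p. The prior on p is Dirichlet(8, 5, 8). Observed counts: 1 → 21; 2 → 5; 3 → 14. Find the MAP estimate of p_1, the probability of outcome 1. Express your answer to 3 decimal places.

The posterior is Dirichlet(αᵢ + nᵢ) = Dirichlet(29, 10, 22).
For a Dirichlet(a₁,…,a_K) with all aᵢ > 1, the mode has j-th component (aⱼ − 1)/(Σaᵢ − K).
Here Σaᵢ = 61 and K = 3, so p_1 = (29 − 1)/(61 − 3) = 28/58 ≈ 0.483.

MAP estimate: 0.483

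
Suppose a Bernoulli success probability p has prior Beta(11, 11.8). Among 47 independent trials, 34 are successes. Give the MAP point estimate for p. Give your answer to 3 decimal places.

Prior: Beta(11, 11.8).
Data: 34 successes in 47 trials. The binomial likelihood contributes p^34(1−p)^13, so the posterior is Beta(11+34, 11.8+13) = Beta(45, 24.8).
For Beta(a, b) with a, b > 1 the mode is (a−1)/(a+b−2) = 44/67.8 ≈ 0.649.

p̂_MAP = 0.649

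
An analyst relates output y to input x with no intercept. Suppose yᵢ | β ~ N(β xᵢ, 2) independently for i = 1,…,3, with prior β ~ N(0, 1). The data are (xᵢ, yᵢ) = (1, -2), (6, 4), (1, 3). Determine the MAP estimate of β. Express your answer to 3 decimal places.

β̂_MAP = 0.625

log p(β | y) = −Σ(yᵢ − βxᵢ)²/(2·2) − β²/(2·1) + const.
Setting the derivative to zero: Σxᵢ(yᵢ − βxᵢ)/2 − β/1 = 0, so β = Σxᵢyᵢ / (Σxᵢ² + σ²/τ²).
Σxᵢyᵢ = 1·(-2) + 6·4 + 1·3 = 25; Σxᵢ² = 38; σ²/τ² = 2.
β̂_MAP = 25 / (38 + 2) = 25/40 ≈ 0.625.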